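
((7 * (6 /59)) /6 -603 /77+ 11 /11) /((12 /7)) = -10165 /2596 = -3.92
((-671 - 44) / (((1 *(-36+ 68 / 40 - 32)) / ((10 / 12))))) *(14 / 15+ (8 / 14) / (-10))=25300 / 3213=7.87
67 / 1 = 67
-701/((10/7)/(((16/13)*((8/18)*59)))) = -9264416/585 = -15836.61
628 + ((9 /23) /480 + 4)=2325763 /3680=632.00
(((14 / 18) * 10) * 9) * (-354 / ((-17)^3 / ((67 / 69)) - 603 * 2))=553420 / 139933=3.95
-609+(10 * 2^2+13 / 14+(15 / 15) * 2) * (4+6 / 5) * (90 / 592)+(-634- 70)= -2650219 / 2072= -1279.06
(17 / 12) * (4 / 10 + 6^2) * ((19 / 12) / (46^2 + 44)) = 29393 / 777600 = 0.04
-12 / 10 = -6 / 5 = -1.20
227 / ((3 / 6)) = 454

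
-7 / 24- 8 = -199 / 24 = -8.29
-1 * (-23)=23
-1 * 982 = -982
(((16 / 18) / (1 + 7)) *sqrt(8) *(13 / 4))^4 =28561 / 26244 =1.09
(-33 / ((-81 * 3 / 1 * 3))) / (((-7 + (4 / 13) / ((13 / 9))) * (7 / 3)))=-1859 / 650349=-0.00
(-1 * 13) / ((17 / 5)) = -65 / 17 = -3.82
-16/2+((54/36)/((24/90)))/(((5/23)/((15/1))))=3041/8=380.12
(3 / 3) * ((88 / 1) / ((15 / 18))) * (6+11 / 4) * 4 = 3696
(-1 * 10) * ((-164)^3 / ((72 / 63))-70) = 38596460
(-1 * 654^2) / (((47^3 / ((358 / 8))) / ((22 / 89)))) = -421086402 / 9240247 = -45.57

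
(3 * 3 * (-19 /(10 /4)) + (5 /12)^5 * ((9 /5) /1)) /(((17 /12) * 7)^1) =-9452491 /1370880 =-6.90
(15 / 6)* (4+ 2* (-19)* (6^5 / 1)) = -738710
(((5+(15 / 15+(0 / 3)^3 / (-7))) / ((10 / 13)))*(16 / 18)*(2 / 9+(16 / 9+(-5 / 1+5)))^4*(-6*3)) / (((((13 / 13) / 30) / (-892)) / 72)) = 3847274496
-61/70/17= -61/1190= -0.05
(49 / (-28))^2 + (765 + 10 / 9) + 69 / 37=4108093 / 5328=771.04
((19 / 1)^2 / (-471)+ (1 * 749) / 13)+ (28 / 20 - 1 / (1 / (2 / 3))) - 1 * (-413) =470.58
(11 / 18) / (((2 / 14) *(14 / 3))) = 11 / 12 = 0.92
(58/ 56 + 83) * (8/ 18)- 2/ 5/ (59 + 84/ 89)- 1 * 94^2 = -14786363839/ 1680525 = -8798.66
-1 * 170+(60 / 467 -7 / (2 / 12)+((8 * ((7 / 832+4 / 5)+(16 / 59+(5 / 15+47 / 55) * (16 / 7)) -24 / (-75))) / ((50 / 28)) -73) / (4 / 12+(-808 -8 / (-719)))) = -3634589222562598427 / 17160157117317500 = -211.80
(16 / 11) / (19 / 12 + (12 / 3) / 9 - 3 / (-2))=576 / 1397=0.41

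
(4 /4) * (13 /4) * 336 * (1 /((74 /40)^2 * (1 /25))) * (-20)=-218400000 /1369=-159532.51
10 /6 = 5 /3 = 1.67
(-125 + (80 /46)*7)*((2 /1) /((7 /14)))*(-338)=3508440 /23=152540.87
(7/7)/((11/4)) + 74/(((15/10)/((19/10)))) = 15526/165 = 94.10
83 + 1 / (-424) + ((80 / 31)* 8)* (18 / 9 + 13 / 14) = 13199327 / 92008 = 143.46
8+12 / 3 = 12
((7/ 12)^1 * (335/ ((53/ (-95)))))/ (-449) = 222775/ 285564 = 0.78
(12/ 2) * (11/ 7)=66/ 7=9.43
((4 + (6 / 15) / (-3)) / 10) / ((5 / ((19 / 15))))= 0.10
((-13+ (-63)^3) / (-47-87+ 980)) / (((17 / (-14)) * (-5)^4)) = 350084 / 898875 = 0.39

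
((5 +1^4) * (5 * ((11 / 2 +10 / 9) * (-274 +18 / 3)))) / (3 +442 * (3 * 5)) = -2380 / 297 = -8.01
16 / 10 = 8 / 5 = 1.60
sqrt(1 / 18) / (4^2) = sqrt(2) / 96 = 0.01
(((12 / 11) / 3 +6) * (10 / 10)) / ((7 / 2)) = 20 / 11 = 1.82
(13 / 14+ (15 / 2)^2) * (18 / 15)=4803 / 70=68.61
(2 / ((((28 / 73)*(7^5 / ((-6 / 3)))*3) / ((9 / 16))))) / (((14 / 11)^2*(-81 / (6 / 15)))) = 8833 / 24903940320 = 0.00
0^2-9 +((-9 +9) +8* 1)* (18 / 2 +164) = 1375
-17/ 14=-1.21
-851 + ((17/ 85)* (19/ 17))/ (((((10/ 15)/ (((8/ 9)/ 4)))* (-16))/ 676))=-871231/ 1020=-854.15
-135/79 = -1.71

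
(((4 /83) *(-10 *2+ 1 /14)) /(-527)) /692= 9 /3417442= 0.00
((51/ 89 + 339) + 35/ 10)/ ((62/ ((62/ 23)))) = 61067/ 4094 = 14.92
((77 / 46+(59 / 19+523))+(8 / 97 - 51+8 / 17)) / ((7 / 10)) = 3439718165 / 5044291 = 681.90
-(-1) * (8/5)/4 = 2/5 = 0.40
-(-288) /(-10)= -144 /5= -28.80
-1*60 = -60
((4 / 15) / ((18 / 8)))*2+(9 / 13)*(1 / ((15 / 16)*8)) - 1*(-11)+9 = 35678 / 1755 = 20.33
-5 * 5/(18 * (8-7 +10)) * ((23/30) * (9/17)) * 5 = -575/2244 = -0.26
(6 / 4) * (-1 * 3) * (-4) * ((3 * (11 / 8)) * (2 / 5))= 297 / 10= 29.70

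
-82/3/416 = -41/624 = -0.07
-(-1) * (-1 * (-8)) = 8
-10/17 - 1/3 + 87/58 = 0.58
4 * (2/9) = 8/9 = 0.89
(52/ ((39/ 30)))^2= 1600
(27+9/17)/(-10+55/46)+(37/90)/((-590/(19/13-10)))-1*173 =-2066795761/11735100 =-176.12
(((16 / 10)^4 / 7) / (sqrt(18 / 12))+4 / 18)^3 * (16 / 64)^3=0.02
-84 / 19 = -4.42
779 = 779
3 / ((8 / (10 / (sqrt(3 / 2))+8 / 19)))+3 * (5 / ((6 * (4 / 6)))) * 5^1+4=5 * sqrt(6) / 4+1741 / 76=25.97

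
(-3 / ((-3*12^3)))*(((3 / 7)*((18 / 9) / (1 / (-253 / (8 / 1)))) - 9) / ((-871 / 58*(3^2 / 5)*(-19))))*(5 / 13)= -244325 / 15613782912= -0.00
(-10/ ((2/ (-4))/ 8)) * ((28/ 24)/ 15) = 112/ 9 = 12.44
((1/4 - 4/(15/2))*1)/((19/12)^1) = -0.18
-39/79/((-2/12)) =234/79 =2.96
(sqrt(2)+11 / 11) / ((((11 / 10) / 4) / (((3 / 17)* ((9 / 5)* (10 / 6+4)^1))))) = 72 / 11+72* sqrt(2) / 11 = 15.80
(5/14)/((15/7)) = 1/6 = 0.17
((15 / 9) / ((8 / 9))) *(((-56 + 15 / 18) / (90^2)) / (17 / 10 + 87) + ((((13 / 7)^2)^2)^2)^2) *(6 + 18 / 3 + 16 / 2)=14342456080994676518208445 / 19101490901072984376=750855.32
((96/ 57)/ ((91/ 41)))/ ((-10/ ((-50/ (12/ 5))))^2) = 51250/ 15561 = 3.29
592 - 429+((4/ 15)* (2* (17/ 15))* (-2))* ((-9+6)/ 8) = 12259/ 75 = 163.45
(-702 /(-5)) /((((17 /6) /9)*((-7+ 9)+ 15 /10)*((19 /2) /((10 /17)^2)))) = 3032640 /653429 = 4.64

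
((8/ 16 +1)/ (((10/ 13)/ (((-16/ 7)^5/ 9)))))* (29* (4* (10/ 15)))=-790626304/ 756315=-1045.37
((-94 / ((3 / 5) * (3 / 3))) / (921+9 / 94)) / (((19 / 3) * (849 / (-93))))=44180 / 15017961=0.00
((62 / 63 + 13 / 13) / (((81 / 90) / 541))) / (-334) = -338125 / 94689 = -3.57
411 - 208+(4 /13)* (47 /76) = 50188 /247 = 203.19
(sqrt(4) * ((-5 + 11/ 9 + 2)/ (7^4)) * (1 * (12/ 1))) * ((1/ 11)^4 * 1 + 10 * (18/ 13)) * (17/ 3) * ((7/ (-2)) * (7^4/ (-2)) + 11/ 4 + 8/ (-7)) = -168732449395648/ 28790340579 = -5860.73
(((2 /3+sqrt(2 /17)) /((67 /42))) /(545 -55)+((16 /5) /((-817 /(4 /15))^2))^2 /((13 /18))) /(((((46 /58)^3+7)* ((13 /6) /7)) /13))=219501* sqrt(34) /520779275+7945991552206259795002 /1663441859811968202890625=0.01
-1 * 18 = -18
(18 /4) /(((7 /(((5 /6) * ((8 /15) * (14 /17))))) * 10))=2 /85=0.02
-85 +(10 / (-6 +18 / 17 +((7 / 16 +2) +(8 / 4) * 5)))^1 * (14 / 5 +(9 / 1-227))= -758659 / 2039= -372.07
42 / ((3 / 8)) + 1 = 113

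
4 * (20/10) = 8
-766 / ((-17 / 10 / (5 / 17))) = 38300 / 289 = 132.53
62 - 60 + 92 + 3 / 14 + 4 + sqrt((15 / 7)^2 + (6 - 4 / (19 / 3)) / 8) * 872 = 1375 / 14 + 436 * sqrt(372381) / 133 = 2098.67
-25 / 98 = -0.26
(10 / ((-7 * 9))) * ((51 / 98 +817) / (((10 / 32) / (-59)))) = 75630448 / 3087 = 24499.66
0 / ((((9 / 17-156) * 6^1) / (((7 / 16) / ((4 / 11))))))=0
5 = 5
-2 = -2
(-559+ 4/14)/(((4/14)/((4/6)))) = -3911/3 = -1303.67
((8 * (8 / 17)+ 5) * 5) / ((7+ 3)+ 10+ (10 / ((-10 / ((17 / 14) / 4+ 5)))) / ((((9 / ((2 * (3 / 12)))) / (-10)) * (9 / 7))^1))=3576 / 1819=1.97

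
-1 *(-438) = 438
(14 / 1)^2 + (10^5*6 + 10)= 600206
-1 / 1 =-1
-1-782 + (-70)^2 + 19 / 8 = 4119.38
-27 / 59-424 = -25043 / 59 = -424.46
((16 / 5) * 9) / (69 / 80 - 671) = -2304 / 53611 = -0.04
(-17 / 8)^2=289 / 64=4.52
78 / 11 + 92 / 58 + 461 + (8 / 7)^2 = 7361939 / 15631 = 470.98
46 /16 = 23 /8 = 2.88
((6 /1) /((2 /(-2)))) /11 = -6 /11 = -0.55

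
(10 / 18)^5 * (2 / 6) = 3125 / 177147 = 0.02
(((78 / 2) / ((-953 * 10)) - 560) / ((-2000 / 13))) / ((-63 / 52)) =-901925791 / 300195000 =-3.00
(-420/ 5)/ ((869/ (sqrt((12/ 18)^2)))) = -56/ 869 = -0.06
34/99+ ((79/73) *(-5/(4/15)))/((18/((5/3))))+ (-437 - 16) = -26279417/57816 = -454.54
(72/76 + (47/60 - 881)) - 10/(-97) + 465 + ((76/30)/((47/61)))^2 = -1477922594237/3664068300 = -403.36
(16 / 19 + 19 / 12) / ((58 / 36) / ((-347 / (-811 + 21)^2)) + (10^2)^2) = 82239 / 240817400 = 0.00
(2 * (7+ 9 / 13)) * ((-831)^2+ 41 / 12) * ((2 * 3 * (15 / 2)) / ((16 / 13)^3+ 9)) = 1050348477750 / 23869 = 44004712.29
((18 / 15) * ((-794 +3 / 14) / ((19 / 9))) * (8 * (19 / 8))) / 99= -33339 / 385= -86.59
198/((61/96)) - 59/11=205489/671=306.24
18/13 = 1.38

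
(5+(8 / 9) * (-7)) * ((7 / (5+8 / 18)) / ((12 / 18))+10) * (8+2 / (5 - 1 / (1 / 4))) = -9185 / 63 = -145.79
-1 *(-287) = 287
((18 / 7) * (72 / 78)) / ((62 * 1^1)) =108 / 2821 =0.04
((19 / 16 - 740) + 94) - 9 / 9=-10333 / 16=-645.81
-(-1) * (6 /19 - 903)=-17151 /19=-902.68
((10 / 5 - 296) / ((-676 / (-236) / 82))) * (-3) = 25249.21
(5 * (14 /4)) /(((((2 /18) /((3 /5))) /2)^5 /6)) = 9642465504 /625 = 15427944.81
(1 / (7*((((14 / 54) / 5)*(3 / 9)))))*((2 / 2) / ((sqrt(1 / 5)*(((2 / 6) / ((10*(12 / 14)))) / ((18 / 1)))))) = 1312200*sqrt(5) / 343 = 8554.43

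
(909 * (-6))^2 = 29746116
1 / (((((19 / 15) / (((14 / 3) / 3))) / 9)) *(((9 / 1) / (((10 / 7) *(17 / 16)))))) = 425 / 228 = 1.86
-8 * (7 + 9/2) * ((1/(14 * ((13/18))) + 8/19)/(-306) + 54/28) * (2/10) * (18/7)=-93790136/1028755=-91.17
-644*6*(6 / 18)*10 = -12880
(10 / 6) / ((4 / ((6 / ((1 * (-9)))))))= -0.28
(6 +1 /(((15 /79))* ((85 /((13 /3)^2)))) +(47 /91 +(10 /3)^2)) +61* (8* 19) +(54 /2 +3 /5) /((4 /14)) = 9802548451 /1044225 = 9387.39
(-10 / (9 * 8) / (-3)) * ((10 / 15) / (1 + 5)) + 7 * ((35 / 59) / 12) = 5035 / 14337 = 0.35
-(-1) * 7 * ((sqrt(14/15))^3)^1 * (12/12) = 98 * sqrt(210)/225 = 6.31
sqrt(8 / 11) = 2 *sqrt(22) / 11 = 0.85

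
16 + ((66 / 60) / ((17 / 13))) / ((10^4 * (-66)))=163199987 / 10200000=16.00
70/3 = 23.33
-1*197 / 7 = -197 / 7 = -28.14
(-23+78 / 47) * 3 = -64.02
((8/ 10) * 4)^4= 65536/ 625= 104.86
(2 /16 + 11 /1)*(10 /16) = 445 /64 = 6.95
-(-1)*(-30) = -30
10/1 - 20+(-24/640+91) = 6477/80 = 80.96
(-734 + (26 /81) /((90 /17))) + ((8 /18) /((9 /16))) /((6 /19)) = -2666089 /3645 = -731.44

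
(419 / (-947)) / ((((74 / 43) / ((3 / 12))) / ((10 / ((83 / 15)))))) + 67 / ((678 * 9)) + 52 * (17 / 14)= 15661387707947 / 248444870436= 63.04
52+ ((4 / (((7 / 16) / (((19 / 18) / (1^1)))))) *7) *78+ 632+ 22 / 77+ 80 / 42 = 125066 / 21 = 5955.52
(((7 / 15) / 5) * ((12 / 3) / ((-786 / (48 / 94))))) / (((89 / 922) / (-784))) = 80958976 / 41097975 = 1.97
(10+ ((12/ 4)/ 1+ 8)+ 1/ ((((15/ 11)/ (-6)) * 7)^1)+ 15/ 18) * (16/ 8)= 4453/ 105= 42.41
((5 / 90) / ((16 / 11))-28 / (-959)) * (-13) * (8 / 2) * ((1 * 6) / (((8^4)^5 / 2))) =-0.00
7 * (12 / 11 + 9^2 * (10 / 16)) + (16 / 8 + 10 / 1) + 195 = 50073 / 88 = 569.01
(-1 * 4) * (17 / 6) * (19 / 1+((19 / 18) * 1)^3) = -2000339 / 8748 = -228.66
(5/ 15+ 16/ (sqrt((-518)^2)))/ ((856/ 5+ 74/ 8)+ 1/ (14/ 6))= 5660/ 2810853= 0.00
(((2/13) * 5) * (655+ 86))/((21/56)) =1520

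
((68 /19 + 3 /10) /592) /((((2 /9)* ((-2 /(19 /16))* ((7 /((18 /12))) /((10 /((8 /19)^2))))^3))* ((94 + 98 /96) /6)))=-1895736121688475 /971126515695616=-1.95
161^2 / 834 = 25921 / 834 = 31.08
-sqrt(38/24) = -sqrt(57)/6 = -1.26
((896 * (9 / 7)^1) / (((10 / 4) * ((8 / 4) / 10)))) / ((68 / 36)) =20736 / 17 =1219.76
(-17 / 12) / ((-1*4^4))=17 / 3072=0.01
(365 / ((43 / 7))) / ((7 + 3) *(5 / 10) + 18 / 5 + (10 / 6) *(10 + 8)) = 12775 / 8299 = 1.54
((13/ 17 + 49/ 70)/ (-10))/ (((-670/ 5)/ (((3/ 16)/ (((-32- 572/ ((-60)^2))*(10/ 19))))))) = -127737/ 10549144640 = -0.00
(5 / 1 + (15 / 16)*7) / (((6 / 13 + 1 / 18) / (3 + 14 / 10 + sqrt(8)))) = 21645*sqrt(2) / 484 + 4329 / 44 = 161.63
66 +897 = 963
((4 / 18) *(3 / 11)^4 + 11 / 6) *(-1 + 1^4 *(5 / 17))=-1.29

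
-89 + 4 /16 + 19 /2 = -317 /4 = -79.25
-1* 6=-6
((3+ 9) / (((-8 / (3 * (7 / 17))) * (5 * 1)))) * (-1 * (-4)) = -126 / 85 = -1.48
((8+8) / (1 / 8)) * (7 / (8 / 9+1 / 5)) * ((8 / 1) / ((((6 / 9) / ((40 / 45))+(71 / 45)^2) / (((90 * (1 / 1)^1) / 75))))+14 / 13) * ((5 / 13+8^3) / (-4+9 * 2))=26439446551680 / 217285159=121680.87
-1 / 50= -0.02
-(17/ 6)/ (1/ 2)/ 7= -17/ 21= -0.81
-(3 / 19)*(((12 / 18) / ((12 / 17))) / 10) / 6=-17 / 6840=-0.00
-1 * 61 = -61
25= 25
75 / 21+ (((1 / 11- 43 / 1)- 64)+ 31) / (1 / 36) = -210145 / 77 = -2729.16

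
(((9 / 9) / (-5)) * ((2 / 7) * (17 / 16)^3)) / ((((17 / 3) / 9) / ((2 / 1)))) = -0.22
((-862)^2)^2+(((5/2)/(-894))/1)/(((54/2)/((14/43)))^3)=386218653714537297171722/699526517607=552114385936.00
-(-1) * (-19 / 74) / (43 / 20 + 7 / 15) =-570 / 5809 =-0.10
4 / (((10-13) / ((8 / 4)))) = -2.67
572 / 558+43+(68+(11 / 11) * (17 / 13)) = 411058 / 3627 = 113.33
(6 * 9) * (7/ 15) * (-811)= -102186/ 5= -20437.20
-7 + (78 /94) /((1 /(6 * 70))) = 16051 /47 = 341.51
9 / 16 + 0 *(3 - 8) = 9 / 16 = 0.56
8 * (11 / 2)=44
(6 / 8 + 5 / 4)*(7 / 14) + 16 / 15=31 / 15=2.07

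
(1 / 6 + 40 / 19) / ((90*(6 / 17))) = 4403 / 61560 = 0.07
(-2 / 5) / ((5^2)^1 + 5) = -1 / 75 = -0.01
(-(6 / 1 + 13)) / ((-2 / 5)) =95 / 2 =47.50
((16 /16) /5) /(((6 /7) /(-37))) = -259 /30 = -8.63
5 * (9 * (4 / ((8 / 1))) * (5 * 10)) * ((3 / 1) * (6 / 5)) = 4050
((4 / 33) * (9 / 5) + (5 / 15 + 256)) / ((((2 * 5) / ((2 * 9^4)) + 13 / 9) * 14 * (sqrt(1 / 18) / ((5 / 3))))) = 92577897 * sqrt(2) / 1460228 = 89.66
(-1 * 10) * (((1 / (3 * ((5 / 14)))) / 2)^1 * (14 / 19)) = -196 / 57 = -3.44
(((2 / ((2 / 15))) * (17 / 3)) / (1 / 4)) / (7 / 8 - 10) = -2720 / 73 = -37.26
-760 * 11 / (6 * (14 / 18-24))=60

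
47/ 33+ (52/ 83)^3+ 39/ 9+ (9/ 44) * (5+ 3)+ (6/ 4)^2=746445107/ 75475884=9.89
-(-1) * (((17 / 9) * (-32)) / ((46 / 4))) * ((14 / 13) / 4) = -3808 / 2691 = -1.42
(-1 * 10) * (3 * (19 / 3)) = -190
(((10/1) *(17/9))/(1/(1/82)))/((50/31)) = 527/3690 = 0.14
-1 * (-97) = 97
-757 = -757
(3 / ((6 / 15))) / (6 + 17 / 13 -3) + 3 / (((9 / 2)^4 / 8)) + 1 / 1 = 685745 / 244944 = 2.80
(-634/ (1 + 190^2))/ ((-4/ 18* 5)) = 2853/ 180505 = 0.02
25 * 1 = 25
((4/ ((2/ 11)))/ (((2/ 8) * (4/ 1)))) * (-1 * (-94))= 2068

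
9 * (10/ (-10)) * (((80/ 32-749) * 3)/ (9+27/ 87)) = 43297/ 20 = 2164.85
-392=-392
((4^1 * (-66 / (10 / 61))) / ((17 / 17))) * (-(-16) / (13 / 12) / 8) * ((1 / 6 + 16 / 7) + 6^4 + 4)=-1761874224 / 455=-3872251.04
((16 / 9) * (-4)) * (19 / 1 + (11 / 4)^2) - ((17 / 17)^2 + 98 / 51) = -29347 / 153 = -191.81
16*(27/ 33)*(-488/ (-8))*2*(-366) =-6429888/ 11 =-584535.27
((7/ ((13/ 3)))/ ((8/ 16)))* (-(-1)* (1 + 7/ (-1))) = -252/ 13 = -19.38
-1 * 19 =-19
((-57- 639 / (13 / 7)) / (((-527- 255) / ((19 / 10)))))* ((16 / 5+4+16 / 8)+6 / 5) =99066 / 9775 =10.13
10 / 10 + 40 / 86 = 63 / 43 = 1.47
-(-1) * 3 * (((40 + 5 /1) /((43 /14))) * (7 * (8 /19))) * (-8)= -846720 /817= -1036.38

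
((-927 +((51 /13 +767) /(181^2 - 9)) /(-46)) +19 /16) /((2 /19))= -43065143975 /4896424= -8795.22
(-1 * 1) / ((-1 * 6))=0.17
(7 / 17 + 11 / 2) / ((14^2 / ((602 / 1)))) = 8643 / 476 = 18.16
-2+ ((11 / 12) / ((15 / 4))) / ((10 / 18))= -39 / 25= -1.56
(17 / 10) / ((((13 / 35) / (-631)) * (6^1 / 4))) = -75089 / 39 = -1925.36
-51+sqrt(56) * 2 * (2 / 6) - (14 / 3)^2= -655 / 9+4 * sqrt(14) / 3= -67.79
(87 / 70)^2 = 7569 / 4900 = 1.54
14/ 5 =2.80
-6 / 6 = -1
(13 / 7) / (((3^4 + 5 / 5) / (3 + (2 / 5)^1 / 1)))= 0.08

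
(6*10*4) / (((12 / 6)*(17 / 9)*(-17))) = -1080 / 289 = -3.74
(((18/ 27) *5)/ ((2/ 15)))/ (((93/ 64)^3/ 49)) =321126400/ 804357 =399.23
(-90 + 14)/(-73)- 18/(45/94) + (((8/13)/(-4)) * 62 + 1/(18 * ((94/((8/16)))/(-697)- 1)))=-139508321/3023514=-46.14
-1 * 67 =-67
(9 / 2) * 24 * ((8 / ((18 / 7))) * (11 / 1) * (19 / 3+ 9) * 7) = 396704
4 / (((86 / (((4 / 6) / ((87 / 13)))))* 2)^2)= 169 / 125955729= 0.00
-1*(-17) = 17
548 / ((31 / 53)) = 29044 / 31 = 936.90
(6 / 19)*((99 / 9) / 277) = 66 / 5263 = 0.01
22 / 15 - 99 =-1463 / 15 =-97.53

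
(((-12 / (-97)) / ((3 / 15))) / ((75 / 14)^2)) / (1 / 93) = 24304 / 12125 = 2.00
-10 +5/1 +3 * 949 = 2842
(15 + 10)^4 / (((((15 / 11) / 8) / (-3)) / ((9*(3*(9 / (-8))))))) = 208828125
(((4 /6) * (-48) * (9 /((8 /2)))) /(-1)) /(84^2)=1 /98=0.01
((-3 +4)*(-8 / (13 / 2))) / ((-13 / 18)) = 1.70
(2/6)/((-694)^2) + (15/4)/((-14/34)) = -46056439/5057178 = -9.11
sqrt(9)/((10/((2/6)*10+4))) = 11/5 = 2.20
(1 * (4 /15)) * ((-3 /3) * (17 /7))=-68 /105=-0.65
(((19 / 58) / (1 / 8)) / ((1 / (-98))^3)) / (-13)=71530592 / 377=189736.32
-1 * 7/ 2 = -7/ 2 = -3.50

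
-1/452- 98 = -44297/452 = -98.00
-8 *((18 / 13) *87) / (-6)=2088 / 13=160.62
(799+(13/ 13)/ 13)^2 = 107910544/ 169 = 638523.93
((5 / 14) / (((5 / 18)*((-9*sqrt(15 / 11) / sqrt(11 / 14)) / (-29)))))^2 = 101761 / 10290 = 9.89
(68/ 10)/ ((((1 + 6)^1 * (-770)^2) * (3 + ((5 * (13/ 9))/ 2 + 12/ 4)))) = 153/ 897502375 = 0.00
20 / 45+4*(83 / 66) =542 / 99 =5.47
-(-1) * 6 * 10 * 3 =180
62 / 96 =31 / 48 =0.65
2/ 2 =1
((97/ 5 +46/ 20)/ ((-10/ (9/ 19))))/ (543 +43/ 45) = -17577/ 9301640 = -0.00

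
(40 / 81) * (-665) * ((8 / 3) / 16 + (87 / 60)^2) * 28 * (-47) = 238300622 / 243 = 980661.00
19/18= 1.06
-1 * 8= -8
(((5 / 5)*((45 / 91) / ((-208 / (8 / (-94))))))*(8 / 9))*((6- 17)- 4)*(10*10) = -15000 / 55601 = -0.27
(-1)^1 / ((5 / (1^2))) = -1 / 5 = -0.20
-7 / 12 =-0.58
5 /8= 0.62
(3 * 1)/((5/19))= 57/5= 11.40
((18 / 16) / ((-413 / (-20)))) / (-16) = -45 / 13216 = -0.00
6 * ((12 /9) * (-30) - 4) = -264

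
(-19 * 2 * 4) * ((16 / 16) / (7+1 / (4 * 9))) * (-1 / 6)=912 / 253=3.60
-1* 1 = -1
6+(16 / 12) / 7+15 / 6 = 365 / 42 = 8.69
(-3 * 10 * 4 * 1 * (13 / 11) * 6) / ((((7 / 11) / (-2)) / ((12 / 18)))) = 12480 / 7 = 1782.86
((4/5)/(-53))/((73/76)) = -304/19345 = -0.02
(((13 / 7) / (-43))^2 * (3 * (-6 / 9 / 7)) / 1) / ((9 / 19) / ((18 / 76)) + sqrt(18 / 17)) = -5746 / 15855175 + 507 * sqrt(34) / 15855175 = -0.00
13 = 13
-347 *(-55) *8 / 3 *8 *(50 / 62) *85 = 2595560000 / 93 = 27909247.31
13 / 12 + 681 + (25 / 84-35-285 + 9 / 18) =15241 / 42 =362.88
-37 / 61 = -0.61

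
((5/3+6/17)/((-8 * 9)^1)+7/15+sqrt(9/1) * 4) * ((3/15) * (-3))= -228373/30600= -7.46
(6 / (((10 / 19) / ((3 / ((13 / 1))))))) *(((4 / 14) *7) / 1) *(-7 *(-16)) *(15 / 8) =1104.92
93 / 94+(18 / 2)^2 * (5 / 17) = 39651 / 1598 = 24.81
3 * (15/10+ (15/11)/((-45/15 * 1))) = 3.14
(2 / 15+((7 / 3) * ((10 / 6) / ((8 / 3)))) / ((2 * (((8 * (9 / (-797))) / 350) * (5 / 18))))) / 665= -15.29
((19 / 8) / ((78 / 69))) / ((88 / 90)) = 19665 / 9152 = 2.15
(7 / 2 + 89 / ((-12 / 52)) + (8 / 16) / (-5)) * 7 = -40138 / 15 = -2675.87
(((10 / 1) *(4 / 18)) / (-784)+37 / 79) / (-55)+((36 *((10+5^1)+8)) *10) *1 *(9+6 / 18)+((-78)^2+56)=639379198727 / 7664580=83419.99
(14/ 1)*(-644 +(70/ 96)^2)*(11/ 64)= -114156427/ 73728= -1548.35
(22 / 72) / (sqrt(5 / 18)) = 11 * sqrt(10) / 60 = 0.58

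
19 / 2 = 9.50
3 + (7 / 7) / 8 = 25 / 8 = 3.12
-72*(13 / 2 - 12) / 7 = 396 / 7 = 56.57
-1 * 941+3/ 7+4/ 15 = -98732/ 105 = -940.30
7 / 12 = 0.58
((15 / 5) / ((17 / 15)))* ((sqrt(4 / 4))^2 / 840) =3 / 952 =0.00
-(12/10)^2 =-36/25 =-1.44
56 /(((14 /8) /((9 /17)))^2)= 10368 /2023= 5.13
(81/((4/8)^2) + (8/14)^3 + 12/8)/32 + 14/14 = 245373/21952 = 11.18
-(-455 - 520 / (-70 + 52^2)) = 599495 / 1317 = 455.20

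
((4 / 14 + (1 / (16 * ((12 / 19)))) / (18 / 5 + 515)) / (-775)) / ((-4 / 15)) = 996377 / 720231680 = 0.00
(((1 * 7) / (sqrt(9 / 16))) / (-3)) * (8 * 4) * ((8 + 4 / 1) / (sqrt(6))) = -1792 * sqrt(6) / 9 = -487.72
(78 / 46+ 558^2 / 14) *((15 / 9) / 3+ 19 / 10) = 263797313 / 4830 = 54616.42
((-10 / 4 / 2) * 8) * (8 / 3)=-80 / 3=-26.67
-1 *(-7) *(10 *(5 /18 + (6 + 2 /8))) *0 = 0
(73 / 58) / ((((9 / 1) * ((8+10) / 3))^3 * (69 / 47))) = 3431 / 630170928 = 0.00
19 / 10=1.90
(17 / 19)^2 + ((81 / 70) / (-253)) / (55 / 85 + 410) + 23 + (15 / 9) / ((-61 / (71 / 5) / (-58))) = 126062218769863 / 2722533523710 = 46.30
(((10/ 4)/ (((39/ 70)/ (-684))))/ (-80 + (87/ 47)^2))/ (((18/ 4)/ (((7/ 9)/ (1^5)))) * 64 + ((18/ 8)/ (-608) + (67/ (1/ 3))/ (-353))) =176556484518400/ 1628535556153649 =0.11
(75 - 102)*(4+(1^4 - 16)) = 297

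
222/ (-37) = -6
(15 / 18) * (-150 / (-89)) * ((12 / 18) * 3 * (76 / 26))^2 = 722000 / 15041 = 48.00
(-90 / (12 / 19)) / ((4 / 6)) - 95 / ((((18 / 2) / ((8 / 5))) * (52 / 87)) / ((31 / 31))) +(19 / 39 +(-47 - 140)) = -22283 / 52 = -428.52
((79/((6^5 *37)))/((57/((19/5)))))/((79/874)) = 437/2157840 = 0.00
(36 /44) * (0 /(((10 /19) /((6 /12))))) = 0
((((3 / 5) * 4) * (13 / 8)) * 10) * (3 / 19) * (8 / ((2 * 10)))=234 / 95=2.46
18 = 18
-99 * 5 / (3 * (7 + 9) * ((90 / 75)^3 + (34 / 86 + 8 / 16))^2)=-1.50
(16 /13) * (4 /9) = 64 /117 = 0.55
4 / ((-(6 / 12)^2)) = -16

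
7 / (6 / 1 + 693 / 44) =28 / 87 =0.32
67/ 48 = 1.40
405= 405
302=302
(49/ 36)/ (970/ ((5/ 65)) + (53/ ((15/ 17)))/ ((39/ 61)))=0.00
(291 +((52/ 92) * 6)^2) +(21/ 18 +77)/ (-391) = 16311559/ 53958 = 302.30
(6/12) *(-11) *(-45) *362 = 89595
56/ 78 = 28/ 39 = 0.72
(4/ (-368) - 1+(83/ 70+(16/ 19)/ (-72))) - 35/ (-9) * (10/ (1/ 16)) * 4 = 2489.05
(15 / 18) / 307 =0.00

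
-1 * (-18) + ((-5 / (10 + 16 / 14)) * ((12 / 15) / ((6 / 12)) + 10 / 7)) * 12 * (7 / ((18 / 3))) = -40 / 39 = -1.03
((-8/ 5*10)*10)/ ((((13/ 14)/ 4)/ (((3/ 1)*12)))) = -322560/ 13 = -24812.31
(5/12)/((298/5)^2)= 125/1065648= 0.00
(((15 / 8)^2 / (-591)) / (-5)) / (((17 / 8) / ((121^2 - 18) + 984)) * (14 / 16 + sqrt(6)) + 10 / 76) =0.01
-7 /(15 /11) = -77 /15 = -5.13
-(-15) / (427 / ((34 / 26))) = 255 / 5551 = 0.05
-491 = -491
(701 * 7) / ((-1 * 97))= -4907 / 97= -50.59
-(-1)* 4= 4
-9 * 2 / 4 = -9 / 2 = -4.50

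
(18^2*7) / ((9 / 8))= 2016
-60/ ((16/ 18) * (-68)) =0.99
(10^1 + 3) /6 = 13 /6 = 2.17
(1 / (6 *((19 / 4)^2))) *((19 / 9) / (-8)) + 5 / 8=2557 / 4104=0.62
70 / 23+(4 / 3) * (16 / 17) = 5042 / 1173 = 4.30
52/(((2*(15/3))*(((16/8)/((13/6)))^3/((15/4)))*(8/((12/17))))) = 28561/13056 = 2.19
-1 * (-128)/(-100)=-32/25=-1.28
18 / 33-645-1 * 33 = -7452 / 11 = -677.45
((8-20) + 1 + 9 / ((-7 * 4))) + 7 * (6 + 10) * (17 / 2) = 26339 / 28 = 940.68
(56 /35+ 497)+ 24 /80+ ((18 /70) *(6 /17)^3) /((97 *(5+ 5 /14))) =59439073317 /119140250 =498.90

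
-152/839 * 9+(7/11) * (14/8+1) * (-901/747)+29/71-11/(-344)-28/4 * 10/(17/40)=-43719480235537/260224555464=-168.01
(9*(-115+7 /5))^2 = 1045301.76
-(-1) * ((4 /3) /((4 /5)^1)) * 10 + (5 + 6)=83 /3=27.67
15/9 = 5/3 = 1.67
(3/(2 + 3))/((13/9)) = 27/65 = 0.42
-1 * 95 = -95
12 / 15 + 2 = 14 / 5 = 2.80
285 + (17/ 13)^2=286.71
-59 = -59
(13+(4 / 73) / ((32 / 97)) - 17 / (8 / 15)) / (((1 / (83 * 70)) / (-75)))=1190251125 / 146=8152404.97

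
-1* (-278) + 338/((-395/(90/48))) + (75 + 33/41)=4563109/12956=352.20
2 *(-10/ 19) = -20/ 19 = -1.05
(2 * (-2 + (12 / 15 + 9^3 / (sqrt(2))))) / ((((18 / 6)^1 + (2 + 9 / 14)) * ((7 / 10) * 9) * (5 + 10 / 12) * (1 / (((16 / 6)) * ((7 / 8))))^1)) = -32 / 1185 + 648 * sqrt(2) / 79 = 11.57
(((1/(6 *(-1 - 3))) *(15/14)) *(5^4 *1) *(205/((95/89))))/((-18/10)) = 57015625/19152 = 2977.01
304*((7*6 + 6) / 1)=14592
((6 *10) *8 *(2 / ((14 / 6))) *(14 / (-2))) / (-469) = 6.14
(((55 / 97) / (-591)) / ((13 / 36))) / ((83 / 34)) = -22440 / 20618611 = -0.00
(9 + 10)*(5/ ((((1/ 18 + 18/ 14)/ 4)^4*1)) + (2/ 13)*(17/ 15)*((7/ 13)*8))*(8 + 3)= 1013336471479024/ 12235960815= 82816.26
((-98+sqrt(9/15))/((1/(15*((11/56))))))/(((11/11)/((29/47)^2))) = -971355/8836+27753*sqrt(15)/123704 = -109.06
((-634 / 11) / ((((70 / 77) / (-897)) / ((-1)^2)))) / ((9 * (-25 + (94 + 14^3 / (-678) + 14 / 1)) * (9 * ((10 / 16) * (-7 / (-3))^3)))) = 1.12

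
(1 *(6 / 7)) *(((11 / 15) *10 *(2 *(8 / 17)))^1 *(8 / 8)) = 5.92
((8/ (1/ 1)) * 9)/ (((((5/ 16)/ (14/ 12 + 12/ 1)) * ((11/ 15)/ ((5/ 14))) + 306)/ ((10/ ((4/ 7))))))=1990800/ 483557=4.12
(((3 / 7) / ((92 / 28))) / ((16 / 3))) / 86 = 9 / 31648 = 0.00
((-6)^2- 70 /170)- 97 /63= 36466 /1071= 34.05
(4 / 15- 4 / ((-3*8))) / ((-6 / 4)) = -13 / 45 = -0.29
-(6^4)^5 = -3656158440062976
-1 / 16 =-0.06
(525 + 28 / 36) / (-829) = -4732 / 7461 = -0.63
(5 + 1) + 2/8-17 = -43/4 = -10.75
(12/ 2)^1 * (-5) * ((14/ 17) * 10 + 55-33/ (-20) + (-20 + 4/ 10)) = -46191/ 34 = -1358.56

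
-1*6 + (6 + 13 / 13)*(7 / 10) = -11 / 10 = -1.10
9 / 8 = 1.12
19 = 19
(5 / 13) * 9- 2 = 19 / 13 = 1.46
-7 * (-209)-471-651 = 341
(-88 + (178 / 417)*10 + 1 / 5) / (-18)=174163 / 37530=4.64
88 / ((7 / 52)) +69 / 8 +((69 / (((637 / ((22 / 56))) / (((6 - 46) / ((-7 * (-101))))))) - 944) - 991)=-32096696291 / 25220104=-1272.66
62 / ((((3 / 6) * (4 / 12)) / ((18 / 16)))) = 837 / 2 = 418.50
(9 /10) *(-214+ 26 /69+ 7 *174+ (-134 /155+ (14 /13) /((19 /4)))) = 3977313342 /4402775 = 903.37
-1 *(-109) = 109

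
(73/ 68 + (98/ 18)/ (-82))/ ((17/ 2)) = 25271/ 213282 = 0.12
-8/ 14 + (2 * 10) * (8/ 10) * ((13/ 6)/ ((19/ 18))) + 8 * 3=7484/ 133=56.27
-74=-74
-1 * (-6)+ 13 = 19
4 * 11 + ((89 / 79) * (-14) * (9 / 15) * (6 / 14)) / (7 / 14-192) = 6659744 / 151285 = 44.02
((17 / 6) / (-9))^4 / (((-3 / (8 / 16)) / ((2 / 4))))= -83521 / 102036672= -0.00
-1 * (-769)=769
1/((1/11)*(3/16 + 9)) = 176/147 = 1.20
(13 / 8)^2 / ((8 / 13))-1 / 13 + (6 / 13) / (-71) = 1988407 / 472576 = 4.21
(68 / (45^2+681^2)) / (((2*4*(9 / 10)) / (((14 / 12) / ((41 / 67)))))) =39865 / 1031250204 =0.00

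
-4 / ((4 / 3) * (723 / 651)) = -2.70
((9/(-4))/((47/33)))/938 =-297/176344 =-0.00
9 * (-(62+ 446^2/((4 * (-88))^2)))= -17732169/30976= -572.45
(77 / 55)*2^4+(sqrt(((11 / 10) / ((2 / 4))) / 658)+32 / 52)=sqrt(36190) / 3290+1496 / 65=23.07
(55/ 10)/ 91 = 11/ 182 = 0.06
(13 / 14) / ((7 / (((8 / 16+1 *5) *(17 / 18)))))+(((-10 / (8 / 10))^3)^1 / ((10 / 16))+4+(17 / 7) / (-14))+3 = -10998485 / 3528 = -3117.48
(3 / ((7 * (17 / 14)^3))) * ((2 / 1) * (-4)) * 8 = -75264 / 4913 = -15.32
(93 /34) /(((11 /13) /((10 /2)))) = 6045 /374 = 16.16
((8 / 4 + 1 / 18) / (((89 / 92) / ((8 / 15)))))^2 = 185395456 / 144360225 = 1.28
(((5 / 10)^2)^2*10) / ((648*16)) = 5 / 82944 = 0.00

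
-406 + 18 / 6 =-403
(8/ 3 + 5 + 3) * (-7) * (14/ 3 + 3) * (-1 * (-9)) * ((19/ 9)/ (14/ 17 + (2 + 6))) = -1232.66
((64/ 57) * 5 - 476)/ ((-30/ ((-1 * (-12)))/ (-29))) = -5456.48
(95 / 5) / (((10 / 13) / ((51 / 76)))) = 663 / 40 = 16.58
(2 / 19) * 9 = 18 / 19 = 0.95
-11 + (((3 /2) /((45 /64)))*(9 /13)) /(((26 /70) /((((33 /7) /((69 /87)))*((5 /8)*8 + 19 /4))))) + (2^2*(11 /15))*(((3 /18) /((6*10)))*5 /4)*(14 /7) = 35435389 /161460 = 219.47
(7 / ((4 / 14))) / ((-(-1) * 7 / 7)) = 49 / 2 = 24.50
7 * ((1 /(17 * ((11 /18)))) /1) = 126 /187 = 0.67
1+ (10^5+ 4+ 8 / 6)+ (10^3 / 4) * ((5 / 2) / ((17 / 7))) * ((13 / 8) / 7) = 40826959 / 408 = 100066.08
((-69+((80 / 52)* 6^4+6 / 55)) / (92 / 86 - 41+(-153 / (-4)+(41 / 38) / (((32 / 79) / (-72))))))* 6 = -53974667088 / 904099625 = -59.70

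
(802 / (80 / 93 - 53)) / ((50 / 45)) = -335637 / 24245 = -13.84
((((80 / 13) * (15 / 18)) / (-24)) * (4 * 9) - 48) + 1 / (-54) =-39109 / 702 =-55.71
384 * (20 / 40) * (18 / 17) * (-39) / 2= -67392 / 17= -3964.24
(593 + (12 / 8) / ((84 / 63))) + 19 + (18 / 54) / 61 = 897623 / 1464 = 613.13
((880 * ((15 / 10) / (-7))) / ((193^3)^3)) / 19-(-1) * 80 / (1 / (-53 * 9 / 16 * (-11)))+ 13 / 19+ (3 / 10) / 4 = 51858631229074088471775727327 / 1976639243139087798786760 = 26235.76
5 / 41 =0.12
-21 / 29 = -0.72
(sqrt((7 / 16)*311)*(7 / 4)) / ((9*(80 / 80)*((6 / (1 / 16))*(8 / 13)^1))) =0.04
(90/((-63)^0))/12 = 15/2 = 7.50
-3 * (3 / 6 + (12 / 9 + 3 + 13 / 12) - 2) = -47 / 4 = -11.75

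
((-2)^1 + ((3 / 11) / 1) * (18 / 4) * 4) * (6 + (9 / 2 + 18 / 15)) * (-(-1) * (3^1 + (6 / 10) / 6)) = 29016 / 275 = 105.51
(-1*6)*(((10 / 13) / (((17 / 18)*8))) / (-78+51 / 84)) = 3780 / 478907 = 0.01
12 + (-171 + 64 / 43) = -6773 / 43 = -157.51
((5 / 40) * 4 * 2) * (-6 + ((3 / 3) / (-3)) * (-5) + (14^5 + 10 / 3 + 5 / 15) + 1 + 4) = 537828.33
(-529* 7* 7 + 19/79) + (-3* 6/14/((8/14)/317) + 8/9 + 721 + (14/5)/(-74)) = -13633423043/526140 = -25912.16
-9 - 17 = -26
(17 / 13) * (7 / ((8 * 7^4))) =17 / 35672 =0.00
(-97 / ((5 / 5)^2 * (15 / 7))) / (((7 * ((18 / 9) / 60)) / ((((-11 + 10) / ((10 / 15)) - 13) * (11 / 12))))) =30943 / 12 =2578.58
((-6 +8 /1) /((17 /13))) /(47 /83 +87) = 1079 /61778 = 0.02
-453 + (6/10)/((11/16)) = -24867/55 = -452.13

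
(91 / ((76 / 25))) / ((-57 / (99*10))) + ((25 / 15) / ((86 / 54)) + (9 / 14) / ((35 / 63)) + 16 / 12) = -841644073 / 1629915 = -516.37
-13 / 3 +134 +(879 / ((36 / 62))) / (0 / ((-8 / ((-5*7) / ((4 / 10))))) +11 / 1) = 17641 / 66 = 267.29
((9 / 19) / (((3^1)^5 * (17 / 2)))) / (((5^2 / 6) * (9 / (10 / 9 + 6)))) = 256 / 5886675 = 0.00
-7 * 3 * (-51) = 1071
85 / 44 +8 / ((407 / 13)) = 3561 / 1628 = 2.19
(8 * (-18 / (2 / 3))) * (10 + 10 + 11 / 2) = -5508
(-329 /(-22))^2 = 108241 /484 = 223.64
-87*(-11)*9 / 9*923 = 883311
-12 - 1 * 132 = -144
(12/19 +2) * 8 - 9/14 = 5429/266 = 20.41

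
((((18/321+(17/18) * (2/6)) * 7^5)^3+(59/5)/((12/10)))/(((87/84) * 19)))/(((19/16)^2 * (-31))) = -41864424266115845643853184/148683617878903929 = -281567161.62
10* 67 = 670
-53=-53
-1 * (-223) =223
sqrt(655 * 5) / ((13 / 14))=70 * sqrt(131) / 13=61.63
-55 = -55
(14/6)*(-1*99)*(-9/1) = 2079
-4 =-4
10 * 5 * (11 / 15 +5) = 860 / 3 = 286.67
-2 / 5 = -0.40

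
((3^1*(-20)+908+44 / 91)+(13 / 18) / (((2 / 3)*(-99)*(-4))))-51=344858575 / 432432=797.49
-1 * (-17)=17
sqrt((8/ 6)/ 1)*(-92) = -184*sqrt(3)/ 3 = -106.23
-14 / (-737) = 14 / 737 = 0.02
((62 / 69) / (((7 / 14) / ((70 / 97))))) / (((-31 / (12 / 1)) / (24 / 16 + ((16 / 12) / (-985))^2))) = -2933963984 / 3896229555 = -0.75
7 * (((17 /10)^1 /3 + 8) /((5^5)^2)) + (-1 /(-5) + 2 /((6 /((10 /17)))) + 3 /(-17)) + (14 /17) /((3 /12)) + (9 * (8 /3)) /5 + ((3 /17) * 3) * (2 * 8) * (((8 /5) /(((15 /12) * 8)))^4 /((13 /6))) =538447535579 /64746093750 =8.32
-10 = -10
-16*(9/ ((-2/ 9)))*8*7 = 36288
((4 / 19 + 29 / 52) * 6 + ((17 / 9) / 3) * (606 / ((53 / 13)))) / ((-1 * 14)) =-3305611 / 471276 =-7.01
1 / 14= 0.07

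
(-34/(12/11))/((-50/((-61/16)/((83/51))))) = -193919/132800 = -1.46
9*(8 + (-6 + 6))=72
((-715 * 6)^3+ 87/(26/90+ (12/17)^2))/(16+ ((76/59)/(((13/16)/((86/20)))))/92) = -2458327761722666925/500489048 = -4911851261.37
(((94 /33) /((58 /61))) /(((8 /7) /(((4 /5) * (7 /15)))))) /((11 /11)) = 140483 /143550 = 0.98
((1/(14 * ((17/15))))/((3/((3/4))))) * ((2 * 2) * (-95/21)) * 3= -1425/1666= -0.86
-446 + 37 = -409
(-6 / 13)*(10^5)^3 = -6000000000000000 / 13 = -461538461538461.54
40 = 40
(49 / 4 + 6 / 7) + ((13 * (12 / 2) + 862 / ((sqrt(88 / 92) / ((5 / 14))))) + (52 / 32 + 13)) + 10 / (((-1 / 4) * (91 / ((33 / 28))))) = 536171 / 5096 + 2155 * sqrt(506) / 154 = 419.99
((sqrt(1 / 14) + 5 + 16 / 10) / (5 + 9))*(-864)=-14256 / 35 - 216*sqrt(14) / 49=-423.81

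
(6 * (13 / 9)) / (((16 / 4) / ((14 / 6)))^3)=1.72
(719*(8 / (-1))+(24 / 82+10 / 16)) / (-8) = 1886355 / 2624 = 718.89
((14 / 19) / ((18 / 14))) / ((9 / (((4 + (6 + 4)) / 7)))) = 196 / 1539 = 0.13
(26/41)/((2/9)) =117/41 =2.85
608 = 608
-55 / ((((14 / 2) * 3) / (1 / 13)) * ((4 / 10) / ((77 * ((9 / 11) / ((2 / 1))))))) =-825 / 52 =-15.87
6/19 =0.32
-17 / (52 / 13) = -17 / 4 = -4.25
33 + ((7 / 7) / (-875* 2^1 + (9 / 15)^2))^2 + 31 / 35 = 2269144267941 / 66964627835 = 33.89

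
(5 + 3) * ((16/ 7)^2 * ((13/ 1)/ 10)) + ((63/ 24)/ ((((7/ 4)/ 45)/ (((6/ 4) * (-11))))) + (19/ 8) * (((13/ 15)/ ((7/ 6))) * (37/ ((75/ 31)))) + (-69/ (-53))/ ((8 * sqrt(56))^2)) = -514795938683/ 498624000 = -1032.43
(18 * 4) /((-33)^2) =8 /121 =0.07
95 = 95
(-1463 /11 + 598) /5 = 93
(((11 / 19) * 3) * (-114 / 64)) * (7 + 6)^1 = -1287 / 32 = -40.22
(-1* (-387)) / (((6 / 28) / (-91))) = -164346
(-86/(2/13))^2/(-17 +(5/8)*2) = -1249924/63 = -19840.06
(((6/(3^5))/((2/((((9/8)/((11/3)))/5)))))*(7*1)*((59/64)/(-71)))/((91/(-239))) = 14101/77975040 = 0.00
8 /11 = 0.73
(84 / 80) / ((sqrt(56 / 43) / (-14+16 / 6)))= -17 * sqrt(602) / 40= -10.43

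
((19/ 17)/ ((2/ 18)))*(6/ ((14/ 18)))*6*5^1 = 2327.90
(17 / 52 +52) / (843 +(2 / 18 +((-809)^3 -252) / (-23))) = 563247 / 247803553556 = 0.00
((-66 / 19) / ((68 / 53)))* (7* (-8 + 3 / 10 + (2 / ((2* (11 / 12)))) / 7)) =923631 / 6460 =142.98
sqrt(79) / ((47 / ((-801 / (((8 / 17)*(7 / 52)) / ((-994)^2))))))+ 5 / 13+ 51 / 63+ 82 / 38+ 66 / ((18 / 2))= -2362572848.70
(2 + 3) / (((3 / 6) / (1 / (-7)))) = -10 / 7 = -1.43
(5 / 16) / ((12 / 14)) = 35 / 96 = 0.36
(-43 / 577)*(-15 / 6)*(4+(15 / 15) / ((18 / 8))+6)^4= 8393051320 / 3785697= 2217.04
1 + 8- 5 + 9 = 13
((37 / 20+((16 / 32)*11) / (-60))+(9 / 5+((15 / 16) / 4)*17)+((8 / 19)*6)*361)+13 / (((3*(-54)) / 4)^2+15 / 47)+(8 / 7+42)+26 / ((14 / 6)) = 973.84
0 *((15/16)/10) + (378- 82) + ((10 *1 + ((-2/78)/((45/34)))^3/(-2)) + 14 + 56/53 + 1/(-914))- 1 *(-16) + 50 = 101350684409156309/261850512192750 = 387.06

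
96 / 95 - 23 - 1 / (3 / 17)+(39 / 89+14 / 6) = -631198 / 25365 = -24.88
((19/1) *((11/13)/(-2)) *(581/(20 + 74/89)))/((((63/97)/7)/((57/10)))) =-19917634583/1446120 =-13773.15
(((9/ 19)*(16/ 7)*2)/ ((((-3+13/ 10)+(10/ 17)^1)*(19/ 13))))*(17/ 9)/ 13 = -92480/ 477603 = -0.19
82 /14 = 41 /7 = 5.86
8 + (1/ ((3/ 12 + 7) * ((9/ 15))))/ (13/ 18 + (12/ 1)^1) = 53248/ 6641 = 8.02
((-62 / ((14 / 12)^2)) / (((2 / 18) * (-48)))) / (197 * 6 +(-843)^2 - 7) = 837 / 69758752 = 0.00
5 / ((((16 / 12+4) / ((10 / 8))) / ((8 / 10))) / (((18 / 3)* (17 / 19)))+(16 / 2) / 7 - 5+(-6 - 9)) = -5355 / 19132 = -0.28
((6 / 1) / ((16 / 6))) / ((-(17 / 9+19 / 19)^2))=-729 / 2704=-0.27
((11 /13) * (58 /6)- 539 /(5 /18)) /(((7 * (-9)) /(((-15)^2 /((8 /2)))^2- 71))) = 18646613887 /196560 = 94864.74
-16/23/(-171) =16/3933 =0.00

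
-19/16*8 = -19/2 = -9.50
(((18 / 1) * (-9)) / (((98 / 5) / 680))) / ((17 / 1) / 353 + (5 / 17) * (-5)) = 206584425 / 52283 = 3951.27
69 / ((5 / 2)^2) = 276 / 25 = 11.04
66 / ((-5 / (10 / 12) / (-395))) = 4345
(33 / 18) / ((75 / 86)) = 473 / 225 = 2.10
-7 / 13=-0.54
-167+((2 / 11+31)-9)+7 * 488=35983 / 11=3271.18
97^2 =9409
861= 861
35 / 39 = 0.90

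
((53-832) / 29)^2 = 721.57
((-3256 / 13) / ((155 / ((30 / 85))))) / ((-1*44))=444 / 34255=0.01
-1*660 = -660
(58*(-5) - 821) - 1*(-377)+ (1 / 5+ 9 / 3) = -3654 / 5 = -730.80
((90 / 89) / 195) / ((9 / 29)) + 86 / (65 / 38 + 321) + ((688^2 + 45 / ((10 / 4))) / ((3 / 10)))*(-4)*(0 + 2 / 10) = -17909856793418 / 14188291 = -1262298.38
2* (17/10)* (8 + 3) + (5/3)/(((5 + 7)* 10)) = 13469/360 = 37.41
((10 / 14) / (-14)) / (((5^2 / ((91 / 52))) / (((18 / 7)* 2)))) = -9 / 490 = -0.02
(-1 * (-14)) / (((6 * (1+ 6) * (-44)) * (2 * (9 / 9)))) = -1 / 264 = -0.00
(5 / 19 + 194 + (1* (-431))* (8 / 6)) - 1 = -21740 / 57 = -381.40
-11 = -11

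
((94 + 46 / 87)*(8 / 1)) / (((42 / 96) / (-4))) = -4210688 / 609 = -6914.10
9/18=1/2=0.50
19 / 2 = 9.50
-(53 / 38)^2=-2809 / 1444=-1.95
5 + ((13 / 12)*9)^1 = 59 / 4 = 14.75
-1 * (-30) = 30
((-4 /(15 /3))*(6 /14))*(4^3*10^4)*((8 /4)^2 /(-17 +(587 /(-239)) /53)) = 38913024000 /755741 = 51489.89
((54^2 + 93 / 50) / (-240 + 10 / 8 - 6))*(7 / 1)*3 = -557046 / 2225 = -250.36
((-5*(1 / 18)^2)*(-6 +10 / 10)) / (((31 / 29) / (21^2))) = 31.83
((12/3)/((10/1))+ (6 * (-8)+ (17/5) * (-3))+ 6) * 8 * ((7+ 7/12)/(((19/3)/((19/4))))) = -23569/10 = -2356.90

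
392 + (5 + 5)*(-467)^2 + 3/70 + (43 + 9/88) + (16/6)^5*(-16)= 1630976184581/748440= 2179167.58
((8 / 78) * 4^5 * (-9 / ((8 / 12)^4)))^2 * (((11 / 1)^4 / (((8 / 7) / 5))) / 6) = 41313313198080 / 169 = 244457474544.85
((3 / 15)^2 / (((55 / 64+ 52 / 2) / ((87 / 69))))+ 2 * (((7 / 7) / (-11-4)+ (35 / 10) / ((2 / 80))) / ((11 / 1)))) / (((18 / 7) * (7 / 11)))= 138323813 / 8895825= 15.55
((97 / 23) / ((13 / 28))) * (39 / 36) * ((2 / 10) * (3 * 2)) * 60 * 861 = 14030856 / 23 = 610037.22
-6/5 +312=1554/5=310.80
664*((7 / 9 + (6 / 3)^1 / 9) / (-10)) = -332 / 5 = -66.40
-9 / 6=-3 / 2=-1.50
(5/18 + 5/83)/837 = 505/1250478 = 0.00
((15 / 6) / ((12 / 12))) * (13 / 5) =13 / 2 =6.50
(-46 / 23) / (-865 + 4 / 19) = 38 / 16431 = 0.00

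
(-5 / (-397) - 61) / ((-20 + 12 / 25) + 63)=-605300 / 431539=-1.40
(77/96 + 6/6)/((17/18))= 519/272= 1.91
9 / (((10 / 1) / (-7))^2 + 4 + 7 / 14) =1.38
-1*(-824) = 824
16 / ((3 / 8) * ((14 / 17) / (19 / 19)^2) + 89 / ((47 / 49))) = 51136 / 297535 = 0.17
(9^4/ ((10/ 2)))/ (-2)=-6561/ 10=-656.10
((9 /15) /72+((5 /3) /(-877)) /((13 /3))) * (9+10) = 205219 /1368120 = 0.15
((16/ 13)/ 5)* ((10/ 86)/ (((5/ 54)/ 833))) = 719712/ 2795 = 257.50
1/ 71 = 0.01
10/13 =0.77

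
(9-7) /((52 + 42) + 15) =2 /109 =0.02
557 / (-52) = -557 / 52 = -10.71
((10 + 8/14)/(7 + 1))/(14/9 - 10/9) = 333/112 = 2.97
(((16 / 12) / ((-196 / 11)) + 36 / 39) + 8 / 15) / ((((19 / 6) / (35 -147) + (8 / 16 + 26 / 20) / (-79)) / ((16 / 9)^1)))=-533954048 / 11099907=-48.10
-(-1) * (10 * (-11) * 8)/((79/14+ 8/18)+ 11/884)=-49008960/339707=-144.27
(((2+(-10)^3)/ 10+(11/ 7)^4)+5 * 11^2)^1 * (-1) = -6138131/ 12005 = -511.30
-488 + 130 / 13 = -478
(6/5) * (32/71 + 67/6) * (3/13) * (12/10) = 89082/23075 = 3.86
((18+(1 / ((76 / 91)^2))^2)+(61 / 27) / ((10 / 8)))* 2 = 98468078359 / 2251946880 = 43.73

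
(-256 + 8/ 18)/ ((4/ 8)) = -4600/ 9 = -511.11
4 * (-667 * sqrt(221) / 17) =-2668 * sqrt(221) / 17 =-2333.10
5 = 5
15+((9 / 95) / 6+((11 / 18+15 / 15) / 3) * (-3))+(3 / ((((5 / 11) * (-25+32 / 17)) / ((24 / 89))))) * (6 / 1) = 12.94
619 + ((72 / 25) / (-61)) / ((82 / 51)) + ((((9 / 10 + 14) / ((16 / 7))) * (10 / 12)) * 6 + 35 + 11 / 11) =1375678823 / 2000800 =687.56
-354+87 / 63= -7405 / 21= -352.62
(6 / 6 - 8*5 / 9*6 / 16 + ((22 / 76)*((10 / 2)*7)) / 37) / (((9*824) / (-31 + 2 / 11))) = 187241 / 114695856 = 0.00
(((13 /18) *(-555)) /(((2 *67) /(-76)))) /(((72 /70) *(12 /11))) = 17592575 /86832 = 202.60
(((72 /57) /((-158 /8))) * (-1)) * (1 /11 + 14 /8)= 1944 /16511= 0.12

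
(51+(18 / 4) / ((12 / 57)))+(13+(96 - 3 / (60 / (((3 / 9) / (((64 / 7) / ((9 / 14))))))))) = 464317 / 2560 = 181.37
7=7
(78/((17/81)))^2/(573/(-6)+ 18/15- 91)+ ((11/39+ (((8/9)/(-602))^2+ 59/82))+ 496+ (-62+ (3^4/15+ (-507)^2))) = 5377975220192501524189/20946838348300410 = 256744.01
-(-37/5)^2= -1369/25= -54.76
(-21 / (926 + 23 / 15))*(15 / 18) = -525 / 27826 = -0.02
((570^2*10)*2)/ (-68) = -1624500/ 17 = -95558.82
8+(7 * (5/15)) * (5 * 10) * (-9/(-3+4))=-1042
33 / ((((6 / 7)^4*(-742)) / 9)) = -3773 / 5088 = -0.74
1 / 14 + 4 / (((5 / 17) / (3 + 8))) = 10477 / 70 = 149.67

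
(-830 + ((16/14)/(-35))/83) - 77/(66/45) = -882.50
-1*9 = -9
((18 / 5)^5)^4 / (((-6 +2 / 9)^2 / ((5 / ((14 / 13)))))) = 32268972922752572879044608 / 1735687255859375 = 18591467335.96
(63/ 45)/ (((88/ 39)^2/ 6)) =31941/ 19360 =1.65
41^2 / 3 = 1681 / 3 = 560.33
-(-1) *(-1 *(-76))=76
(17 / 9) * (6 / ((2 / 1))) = 5.67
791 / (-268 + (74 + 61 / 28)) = -22148 / 5371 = -4.12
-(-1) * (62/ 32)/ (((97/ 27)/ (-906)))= -379161/ 776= -488.61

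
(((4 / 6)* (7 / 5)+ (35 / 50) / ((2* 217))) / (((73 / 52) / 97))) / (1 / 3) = 2192879 / 11315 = 193.80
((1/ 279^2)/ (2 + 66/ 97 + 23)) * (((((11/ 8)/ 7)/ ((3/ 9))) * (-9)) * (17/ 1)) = -18139/ 402166968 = -0.00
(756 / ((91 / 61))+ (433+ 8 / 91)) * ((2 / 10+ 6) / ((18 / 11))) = 249271 / 70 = 3561.01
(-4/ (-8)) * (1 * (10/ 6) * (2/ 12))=5/ 36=0.14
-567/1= -567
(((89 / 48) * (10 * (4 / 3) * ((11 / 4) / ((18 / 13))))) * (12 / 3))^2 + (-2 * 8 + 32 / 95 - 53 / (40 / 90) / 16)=1537854896633 / 39890880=38551.54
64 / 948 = 16 / 237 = 0.07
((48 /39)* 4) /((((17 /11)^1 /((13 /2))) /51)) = 1056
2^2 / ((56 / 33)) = 33 / 14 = 2.36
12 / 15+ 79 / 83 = 727 / 415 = 1.75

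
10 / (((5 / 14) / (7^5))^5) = 1442517778604304517623247936 / 625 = 2308028445766887228197197.00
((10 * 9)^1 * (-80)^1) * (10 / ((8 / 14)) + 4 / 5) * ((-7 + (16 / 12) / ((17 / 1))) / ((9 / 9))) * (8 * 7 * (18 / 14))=1116270720 / 17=65662983.53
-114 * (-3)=342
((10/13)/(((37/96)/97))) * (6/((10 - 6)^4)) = 4365/962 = 4.54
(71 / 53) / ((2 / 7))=497 / 106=4.69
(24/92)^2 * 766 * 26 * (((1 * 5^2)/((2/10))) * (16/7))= 1433952000/3703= 387240.62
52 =52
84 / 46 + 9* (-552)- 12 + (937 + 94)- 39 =-91682 / 23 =-3986.17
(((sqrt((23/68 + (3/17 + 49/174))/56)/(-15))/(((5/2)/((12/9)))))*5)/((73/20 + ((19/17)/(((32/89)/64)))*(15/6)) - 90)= -4*sqrt(1990734)/109417203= -0.00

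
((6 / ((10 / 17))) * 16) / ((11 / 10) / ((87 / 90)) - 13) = -2958 / 215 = -13.76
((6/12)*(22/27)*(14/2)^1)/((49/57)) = 209/63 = 3.32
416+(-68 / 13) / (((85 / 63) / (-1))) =27292 / 65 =419.88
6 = 6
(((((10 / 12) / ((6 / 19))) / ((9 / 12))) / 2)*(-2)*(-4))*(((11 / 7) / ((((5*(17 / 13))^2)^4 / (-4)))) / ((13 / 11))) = -2308141449328 / 103001418464765625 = -0.00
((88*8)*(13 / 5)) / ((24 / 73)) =83512 / 15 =5567.47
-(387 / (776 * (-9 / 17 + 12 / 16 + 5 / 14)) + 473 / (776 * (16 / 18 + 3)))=-1523619 / 1493800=-1.02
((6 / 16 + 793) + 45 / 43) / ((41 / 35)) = 9564835 / 14104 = 678.16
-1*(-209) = 209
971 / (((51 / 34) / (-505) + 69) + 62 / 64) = 15691360 / 1130647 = 13.88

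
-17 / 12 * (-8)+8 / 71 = 2438 / 213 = 11.45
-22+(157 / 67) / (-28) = -41429 / 1876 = -22.08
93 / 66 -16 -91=-2323 / 22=-105.59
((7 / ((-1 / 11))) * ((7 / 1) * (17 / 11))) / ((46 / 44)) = -18326 / 23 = -796.78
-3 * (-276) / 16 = 207 / 4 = 51.75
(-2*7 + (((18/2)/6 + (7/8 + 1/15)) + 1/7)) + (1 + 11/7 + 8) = -709/840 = -0.84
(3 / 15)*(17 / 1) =17 / 5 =3.40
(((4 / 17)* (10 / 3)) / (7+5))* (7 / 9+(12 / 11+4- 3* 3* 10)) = -83290 / 15147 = -5.50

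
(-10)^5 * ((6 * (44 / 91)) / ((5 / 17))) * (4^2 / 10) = -143616000 / 91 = -1578197.80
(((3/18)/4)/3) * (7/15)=7/1080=0.01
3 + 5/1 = 8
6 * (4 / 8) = 3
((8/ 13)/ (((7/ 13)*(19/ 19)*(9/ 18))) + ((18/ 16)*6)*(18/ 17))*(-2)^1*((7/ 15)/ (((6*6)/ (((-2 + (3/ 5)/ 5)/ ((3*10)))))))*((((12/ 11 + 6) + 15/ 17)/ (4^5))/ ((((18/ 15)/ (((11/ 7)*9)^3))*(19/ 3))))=0.04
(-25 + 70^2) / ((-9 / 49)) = -79625 / 3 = -26541.67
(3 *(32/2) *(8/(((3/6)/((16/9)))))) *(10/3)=40960/9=4551.11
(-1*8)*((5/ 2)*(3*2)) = -120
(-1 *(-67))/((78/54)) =46.38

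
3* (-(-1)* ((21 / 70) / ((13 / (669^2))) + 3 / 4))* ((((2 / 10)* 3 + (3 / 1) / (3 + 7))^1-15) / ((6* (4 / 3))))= -1135992303 / 20800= -54615.01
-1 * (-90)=90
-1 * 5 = -5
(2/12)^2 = 1/36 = 0.03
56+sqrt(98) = 7 * sqrt(2)+56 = 65.90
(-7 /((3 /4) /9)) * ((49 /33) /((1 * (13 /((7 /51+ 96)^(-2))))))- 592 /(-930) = 1015880718172 /1598500501455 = 0.64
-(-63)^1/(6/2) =21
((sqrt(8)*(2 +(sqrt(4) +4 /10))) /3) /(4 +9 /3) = 44*sqrt(2) /105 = 0.59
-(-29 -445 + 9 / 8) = 3783 / 8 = 472.88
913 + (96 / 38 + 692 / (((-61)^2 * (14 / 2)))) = 453100713 / 494893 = 915.55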